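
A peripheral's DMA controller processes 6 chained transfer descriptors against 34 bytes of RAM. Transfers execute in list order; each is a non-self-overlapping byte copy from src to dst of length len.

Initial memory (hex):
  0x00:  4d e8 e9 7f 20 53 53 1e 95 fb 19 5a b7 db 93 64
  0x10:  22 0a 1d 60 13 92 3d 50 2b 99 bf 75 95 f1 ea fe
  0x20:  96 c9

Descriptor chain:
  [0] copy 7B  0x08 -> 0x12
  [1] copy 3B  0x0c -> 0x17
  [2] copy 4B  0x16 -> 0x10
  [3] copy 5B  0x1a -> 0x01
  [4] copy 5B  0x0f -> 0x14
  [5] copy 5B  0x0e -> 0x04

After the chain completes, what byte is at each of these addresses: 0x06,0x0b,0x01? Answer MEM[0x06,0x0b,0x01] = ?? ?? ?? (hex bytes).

[0] 0x08->0x12 len=7 : 95 fb 19 5a b7 db 93
[1] 0x0c->0x17 len=3 : b7 db 93
[2] 0x16->0x10 len=4 : b7 b7 db 93
[3] 0x1a->0x01 len=5 : bf 75 95 f1 ea
[4] 0x0f->0x14 len=5 : 64 b7 b7 db 93
[5] 0x0e->0x04 len=5 : 93 64 b7 b7 db
query mem[0x06]=0xb7, mem[0x0b]=0x5a, mem[0x01]=0xbf

MEM[0x06,0x0b,0x01] = b7 5a bf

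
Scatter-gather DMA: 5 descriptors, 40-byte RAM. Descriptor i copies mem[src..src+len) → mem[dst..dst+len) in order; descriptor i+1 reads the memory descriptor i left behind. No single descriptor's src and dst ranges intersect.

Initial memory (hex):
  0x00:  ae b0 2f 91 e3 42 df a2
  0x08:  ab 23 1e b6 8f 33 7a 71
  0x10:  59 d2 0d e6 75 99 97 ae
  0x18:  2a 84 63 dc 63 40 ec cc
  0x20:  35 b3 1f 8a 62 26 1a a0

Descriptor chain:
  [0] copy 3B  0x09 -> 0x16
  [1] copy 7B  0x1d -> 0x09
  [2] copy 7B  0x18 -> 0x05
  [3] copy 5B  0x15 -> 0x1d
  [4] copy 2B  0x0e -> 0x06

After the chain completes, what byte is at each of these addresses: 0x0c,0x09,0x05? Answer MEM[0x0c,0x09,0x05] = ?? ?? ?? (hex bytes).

D0: mem[0x16..0x18] <- [23 1e b6]
D1: mem[0x09..0x0f] <- [40 ec cc 35 b3 1f 8a]
D2: mem[0x05..0x0b] <- [b6 84 63 dc 63 40 ec]
D3: mem[0x1d..0x21] <- [99 23 1e b6 84]
D4: mem[0x06..0x07] <- [1f 8a]
query mem[0x0c]=0x35, mem[0x09]=0x63, mem[0x05]=0xb6

MEM[0x0c,0x09,0x05] = 35 63 b6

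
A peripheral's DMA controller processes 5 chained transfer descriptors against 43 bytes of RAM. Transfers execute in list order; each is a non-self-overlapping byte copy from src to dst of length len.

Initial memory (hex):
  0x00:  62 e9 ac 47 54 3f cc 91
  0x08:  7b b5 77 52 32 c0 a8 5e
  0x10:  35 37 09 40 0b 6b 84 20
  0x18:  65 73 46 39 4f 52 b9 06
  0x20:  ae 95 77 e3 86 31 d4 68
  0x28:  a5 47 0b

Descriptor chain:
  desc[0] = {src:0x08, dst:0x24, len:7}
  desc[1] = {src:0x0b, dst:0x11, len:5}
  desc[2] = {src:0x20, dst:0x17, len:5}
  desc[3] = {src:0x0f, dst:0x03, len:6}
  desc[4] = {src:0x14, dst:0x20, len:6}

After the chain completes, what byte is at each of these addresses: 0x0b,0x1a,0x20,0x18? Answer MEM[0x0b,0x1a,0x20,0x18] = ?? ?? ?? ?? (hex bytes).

MEM[0x0b,0x1a,0x20,0x18] = 52 e3 a8 95

#0 dst[0x24+7] := {0x7b,0xb5,0x77,0x52,0x32,0xc0,0xa8}
#1 dst[0x11+5] := {0x52,0x32,0xc0,0xa8,0x5e}
#2 dst[0x17+5] := {0xae,0x95,0x77,0xe3,0x7b}
#3 dst[0x03+6] := {0x5e,0x35,0x52,0x32,0xc0,0xa8}
#4 dst[0x20+6] := {0xa8,0x5e,0x84,0xae,0x95,0x77}
query mem[0x0b]=0x52, mem[0x1a]=0xe3, mem[0x20]=0xa8, mem[0x18]=0x95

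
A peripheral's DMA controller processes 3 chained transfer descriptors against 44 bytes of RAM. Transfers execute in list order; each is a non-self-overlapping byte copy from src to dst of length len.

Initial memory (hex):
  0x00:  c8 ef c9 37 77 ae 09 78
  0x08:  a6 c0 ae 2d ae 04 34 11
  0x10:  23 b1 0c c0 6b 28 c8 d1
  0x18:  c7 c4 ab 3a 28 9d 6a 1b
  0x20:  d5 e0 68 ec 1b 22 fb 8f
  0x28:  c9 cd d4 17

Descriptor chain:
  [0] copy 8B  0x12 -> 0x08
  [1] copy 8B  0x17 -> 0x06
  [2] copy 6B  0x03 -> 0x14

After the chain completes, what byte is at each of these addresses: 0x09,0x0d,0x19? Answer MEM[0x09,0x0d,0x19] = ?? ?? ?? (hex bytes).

MEM[0x09,0x0d,0x19] = ab 6a c4

D0: mem[0x08..0x0f] <- [0c c0 6b 28 c8 d1 c7 c4]
D1: mem[0x06..0x0d] <- [d1 c7 c4 ab 3a 28 9d 6a]
D2: mem[0x14..0x19] <- [37 77 ae d1 c7 c4]
query mem[0x09]=0xab, mem[0x0d]=0x6a, mem[0x19]=0xc4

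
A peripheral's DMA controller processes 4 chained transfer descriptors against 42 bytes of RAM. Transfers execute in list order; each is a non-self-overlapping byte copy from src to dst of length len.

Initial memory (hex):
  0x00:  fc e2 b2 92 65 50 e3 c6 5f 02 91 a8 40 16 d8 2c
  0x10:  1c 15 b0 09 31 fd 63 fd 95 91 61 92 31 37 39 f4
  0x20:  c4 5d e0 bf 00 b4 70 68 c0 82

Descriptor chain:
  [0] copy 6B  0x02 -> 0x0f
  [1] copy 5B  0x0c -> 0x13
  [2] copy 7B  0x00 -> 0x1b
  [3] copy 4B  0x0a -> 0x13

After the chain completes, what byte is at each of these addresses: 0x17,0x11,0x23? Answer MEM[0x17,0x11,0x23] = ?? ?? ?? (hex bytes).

#0 dst[0x0f+6] := {0xb2,0x92,0x65,0x50,0xe3,0xc6}
#1 dst[0x13+5] := {0x40,0x16,0xd8,0xb2,0x92}
#2 dst[0x1b+7] := {0xfc,0xe2,0xb2,0x92,0x65,0x50,0xe3}
#3 dst[0x13+4] := {0x91,0xa8,0x40,0x16}
query mem[0x17]=0x92, mem[0x11]=0x65, mem[0x23]=0xbf

MEM[0x17,0x11,0x23] = 92 65 bf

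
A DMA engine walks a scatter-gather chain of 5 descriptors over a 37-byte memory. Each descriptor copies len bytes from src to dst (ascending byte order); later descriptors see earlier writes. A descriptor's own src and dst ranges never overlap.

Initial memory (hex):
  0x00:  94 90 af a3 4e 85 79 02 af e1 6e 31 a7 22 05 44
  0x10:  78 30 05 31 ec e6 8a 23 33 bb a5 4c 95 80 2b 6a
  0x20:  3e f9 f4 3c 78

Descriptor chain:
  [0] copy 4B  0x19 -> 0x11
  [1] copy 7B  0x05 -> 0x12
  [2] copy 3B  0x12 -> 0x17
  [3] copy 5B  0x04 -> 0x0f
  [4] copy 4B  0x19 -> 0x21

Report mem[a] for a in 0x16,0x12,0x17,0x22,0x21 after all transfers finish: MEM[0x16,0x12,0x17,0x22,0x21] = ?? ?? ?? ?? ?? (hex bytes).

  after D0: wrote 4B at 0x11 = bba54c95
  after D1: wrote 7B at 0x12 = 857902afe16e31
  after D2: wrote 3B at 0x17 = 857902
  after D3: wrote 5B at 0x0f = 4e857902af
  after D4: wrote 4B at 0x21 = 02a54c95
query mem[0x16]=0xe1, mem[0x12]=0x02, mem[0x17]=0x85, mem[0x22]=0xa5, mem[0x21]=0x02

MEM[0x16,0x12,0x17,0x22,0x21] = e1 02 85 a5 02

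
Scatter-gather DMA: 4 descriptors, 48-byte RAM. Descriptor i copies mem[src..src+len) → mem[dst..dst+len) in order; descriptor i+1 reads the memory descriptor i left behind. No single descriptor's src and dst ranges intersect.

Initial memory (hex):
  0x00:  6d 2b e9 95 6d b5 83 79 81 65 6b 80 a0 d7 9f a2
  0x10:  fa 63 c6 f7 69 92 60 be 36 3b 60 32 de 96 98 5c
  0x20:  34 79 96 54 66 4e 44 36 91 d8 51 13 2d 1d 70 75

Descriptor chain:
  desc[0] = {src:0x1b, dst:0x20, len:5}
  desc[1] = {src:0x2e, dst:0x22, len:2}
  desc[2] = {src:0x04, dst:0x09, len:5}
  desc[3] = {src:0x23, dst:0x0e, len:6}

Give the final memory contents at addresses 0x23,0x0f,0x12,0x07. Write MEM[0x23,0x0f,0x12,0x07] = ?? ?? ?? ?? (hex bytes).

MEM[0x23,0x0f,0x12,0x07] = 75 5c 36 79

#0 dst[0x20+5] := {0x32,0xde,0x96,0x98,0x5c}
#1 dst[0x22+2] := {0x70,0x75}
#2 dst[0x09+5] := {0x6d,0xb5,0x83,0x79,0x81}
#3 dst[0x0e+6] := {0x75,0x5c,0x4e,0x44,0x36,0x91}
query mem[0x23]=0x75, mem[0x0f]=0x5c, mem[0x12]=0x36, mem[0x07]=0x79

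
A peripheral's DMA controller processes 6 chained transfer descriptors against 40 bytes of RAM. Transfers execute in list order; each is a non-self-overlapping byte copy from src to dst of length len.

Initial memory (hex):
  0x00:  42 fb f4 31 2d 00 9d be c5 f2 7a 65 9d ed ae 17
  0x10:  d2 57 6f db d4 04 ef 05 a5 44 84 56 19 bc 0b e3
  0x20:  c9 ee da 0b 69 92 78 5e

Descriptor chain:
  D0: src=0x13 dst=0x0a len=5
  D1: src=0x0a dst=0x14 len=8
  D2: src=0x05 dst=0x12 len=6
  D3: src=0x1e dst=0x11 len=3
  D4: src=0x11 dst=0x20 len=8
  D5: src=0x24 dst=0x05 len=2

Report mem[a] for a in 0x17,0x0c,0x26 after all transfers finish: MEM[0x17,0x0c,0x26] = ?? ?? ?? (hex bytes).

MEM[0x17,0x0c,0x26] = db 04 db

D0: mem[0x0a..0x0e] <- [db d4 04 ef 05]
D1: mem[0x14..0x1b] <- [db d4 04 ef 05 17 d2 57]
D2: mem[0x12..0x17] <- [00 9d be c5 f2 db]
D3: mem[0x11..0x13] <- [0b e3 c9]
D4: mem[0x20..0x27] <- [0b e3 c9 be c5 f2 db 05]
D5: mem[0x05..0x06] <- [c5 f2]
query mem[0x17]=0xdb, mem[0x0c]=0x04, mem[0x26]=0xdb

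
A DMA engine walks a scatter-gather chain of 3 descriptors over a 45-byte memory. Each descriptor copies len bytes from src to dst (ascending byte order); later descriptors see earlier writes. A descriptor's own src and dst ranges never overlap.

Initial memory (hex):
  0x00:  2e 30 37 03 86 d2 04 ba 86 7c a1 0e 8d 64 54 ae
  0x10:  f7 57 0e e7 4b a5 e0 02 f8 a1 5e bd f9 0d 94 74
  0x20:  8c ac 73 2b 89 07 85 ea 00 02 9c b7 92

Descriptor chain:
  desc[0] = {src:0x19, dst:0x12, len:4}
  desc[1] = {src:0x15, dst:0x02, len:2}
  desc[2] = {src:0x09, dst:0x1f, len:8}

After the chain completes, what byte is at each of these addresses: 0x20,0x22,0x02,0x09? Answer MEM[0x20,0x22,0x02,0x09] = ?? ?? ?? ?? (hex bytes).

MEM[0x20,0x22,0x02,0x09] = a1 8d f9 7c

D0: mem[0x12..0x15] <- [a1 5e bd f9]
D1: mem[0x02..0x03] <- [f9 e0]
D2: mem[0x1f..0x26] <- [7c a1 0e 8d 64 54 ae f7]
query mem[0x20]=0xa1, mem[0x22]=0x8d, mem[0x02]=0xf9, mem[0x09]=0x7c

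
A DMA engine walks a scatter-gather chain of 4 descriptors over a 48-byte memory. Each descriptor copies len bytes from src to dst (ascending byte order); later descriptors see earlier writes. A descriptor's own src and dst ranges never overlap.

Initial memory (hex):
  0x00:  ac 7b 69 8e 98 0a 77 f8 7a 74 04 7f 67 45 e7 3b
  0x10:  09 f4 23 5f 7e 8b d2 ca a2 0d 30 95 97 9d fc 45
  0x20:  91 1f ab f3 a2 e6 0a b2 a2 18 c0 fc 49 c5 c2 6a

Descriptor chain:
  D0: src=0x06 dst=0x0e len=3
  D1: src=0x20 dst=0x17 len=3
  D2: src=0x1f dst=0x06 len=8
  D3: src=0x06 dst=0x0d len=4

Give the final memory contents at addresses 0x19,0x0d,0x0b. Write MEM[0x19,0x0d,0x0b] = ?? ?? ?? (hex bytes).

MEM[0x19,0x0d,0x0b] = ab 45 a2

#0 dst[0x0e+3] := {0x77,0xf8,0x7a}
#1 dst[0x17+3] := {0x91,0x1f,0xab}
#2 dst[0x06+8] := {0x45,0x91,0x1f,0xab,0xf3,0xa2,0xe6,0x0a}
#3 dst[0x0d+4] := {0x45,0x91,0x1f,0xab}
query mem[0x19]=0xab, mem[0x0d]=0x45, mem[0x0b]=0xa2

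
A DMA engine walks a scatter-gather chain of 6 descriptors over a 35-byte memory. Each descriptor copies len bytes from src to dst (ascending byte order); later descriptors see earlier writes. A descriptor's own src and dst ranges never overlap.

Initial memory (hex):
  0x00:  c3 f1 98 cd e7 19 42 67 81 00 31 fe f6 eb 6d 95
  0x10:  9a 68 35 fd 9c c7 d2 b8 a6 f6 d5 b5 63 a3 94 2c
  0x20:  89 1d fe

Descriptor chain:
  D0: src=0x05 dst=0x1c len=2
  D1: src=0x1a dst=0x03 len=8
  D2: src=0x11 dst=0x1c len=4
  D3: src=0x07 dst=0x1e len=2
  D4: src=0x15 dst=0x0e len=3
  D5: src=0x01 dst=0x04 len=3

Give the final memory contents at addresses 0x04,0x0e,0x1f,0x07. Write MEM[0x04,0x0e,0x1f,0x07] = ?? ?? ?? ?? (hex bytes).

#0 dst[0x1c+2] := {0x19,0x42}
#1 dst[0x03+8] := {0xd5,0xb5,0x19,0x42,0x94,0x2c,0x89,0x1d}
#2 dst[0x1c+4] := {0x68,0x35,0xfd,0x9c}
#3 dst[0x1e+2] := {0x94,0x2c}
#4 dst[0x0e+3] := {0xc7,0xd2,0xb8}
#5 dst[0x04+3] := {0xf1,0x98,0xd5}
query mem[0x04]=0xf1, mem[0x0e]=0xc7, mem[0x1f]=0x2c, mem[0x07]=0x94

MEM[0x04,0x0e,0x1f,0x07] = f1 c7 2c 94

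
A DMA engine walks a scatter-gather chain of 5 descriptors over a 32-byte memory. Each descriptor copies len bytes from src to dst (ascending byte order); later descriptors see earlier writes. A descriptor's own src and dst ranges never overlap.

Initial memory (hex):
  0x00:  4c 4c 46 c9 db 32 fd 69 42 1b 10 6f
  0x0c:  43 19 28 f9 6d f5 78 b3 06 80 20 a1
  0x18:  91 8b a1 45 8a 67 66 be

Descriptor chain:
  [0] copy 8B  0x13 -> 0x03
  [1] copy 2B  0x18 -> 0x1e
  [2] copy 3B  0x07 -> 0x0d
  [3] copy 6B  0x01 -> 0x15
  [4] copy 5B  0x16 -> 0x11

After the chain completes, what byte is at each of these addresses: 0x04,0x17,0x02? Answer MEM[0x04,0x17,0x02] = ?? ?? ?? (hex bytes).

[0] 0x13->0x03 len=8 : b3 06 80 20 a1 91 8b a1
[1] 0x18->0x1e len=2 : 91 8b
[2] 0x07->0x0d len=3 : a1 91 8b
[3] 0x01->0x15 len=6 : 4c 46 b3 06 80 20
[4] 0x16->0x11 len=5 : 46 b3 06 80 20
query mem[0x04]=0x06, mem[0x17]=0xb3, mem[0x02]=0x46

MEM[0x04,0x17,0x02] = 06 b3 46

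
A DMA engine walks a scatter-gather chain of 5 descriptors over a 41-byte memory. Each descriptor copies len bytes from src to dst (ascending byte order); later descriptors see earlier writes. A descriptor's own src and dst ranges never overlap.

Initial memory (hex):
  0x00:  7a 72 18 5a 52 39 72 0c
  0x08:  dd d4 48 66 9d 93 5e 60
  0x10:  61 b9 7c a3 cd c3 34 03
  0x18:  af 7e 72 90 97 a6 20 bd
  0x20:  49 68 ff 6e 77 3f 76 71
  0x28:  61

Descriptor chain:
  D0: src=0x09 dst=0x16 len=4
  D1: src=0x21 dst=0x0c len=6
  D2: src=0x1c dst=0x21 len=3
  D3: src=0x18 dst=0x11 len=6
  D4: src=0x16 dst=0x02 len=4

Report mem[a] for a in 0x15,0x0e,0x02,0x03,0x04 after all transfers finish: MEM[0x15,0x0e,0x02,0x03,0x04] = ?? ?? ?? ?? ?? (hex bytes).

MEM[0x15,0x0e,0x02,0x03,0x04] = 97 6e a6 48 66

  after D0: wrote 4B at 0x16 = d448669d
  after D1: wrote 6B at 0x0c = 68ff6e773f76
  after D2: wrote 3B at 0x21 = 97a620
  after D3: wrote 6B at 0x11 = 669d729097a6
  after D4: wrote 4B at 0x02 = a648669d
query mem[0x15]=0x97, mem[0x0e]=0x6e, mem[0x02]=0xa6, mem[0x03]=0x48, mem[0x04]=0x66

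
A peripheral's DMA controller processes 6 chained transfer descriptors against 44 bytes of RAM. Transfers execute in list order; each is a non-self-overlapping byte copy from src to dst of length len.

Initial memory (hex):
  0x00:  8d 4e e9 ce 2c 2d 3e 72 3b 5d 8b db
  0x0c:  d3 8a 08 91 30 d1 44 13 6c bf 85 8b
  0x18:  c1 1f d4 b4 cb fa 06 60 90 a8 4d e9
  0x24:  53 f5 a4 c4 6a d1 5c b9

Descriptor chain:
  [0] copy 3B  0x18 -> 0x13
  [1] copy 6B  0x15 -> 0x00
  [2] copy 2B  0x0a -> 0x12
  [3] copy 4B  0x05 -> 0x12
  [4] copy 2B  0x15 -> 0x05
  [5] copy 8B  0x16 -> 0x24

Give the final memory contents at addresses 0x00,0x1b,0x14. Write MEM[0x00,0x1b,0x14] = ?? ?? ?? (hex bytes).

#0 dst[0x13+3] := {0xc1,0x1f,0xd4}
#1 dst[0x00+6] := {0xd4,0x85,0x8b,0xc1,0x1f,0xd4}
#2 dst[0x12+2] := {0x8b,0xdb}
#3 dst[0x12+4] := {0xd4,0x3e,0x72,0x3b}
#4 dst[0x05+2] := {0x3b,0x85}
#5 dst[0x24+8] := {0x85,0x8b,0xc1,0x1f,0xd4,0xb4,0xcb,0xfa}
query mem[0x00]=0xd4, mem[0x1b]=0xb4, mem[0x14]=0x72

MEM[0x00,0x1b,0x14] = d4 b4 72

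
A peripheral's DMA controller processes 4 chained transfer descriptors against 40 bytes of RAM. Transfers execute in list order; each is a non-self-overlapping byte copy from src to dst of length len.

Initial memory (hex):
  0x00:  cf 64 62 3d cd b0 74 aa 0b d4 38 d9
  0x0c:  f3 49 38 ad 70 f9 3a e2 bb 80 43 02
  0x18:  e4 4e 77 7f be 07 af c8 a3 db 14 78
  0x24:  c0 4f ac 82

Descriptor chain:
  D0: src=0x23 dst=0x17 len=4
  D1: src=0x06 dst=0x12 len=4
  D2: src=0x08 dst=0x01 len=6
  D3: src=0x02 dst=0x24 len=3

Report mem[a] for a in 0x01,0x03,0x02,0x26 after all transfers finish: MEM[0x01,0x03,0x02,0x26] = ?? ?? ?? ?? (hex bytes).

[0] 0x23->0x17 len=4 : 78 c0 4f ac
[1] 0x06->0x12 len=4 : 74 aa 0b d4
[2] 0x08->0x01 len=6 : 0b d4 38 d9 f3 49
[3] 0x02->0x24 len=3 : d4 38 d9
query mem[0x01]=0x0b, mem[0x03]=0x38, mem[0x02]=0xd4, mem[0x26]=0xd9

MEM[0x01,0x03,0x02,0x26] = 0b 38 d4 d9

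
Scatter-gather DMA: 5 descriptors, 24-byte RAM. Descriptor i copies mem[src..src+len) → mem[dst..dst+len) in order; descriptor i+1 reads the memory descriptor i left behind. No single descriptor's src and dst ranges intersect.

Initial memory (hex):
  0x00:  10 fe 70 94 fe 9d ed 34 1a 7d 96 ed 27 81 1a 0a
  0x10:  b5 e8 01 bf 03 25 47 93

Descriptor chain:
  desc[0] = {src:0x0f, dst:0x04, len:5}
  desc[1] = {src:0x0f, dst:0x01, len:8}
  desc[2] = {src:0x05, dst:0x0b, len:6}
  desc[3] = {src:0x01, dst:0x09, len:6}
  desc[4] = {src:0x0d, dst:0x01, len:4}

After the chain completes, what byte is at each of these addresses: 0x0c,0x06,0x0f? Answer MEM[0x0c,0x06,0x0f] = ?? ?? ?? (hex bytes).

MEM[0x0c,0x06,0x0f] = 01 03 7d

D0: mem[0x04..0x08] <- [0a b5 e8 01 bf]
D1: mem[0x01..0x08] <- [0a b5 e8 01 bf 03 25 47]
D2: mem[0x0b..0x10] <- [bf 03 25 47 7d 96]
D3: mem[0x09..0x0e] <- [0a b5 e8 01 bf 03]
D4: mem[0x01..0x04] <- [bf 03 7d 96]
query mem[0x0c]=0x01, mem[0x06]=0x03, mem[0x0f]=0x7d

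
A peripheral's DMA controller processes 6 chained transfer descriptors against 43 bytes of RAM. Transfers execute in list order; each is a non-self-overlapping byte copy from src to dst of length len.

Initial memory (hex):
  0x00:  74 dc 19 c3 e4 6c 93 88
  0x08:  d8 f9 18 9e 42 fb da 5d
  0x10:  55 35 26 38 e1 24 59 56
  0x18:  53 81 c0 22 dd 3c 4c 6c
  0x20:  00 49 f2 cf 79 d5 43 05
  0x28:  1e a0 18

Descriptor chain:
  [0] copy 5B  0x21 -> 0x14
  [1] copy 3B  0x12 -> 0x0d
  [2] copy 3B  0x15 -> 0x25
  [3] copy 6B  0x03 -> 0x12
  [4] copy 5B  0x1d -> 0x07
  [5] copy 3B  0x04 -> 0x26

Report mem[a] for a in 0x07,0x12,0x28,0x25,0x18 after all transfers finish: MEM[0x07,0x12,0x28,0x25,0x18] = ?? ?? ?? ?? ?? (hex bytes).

  after D0: wrote 5B at 0x14 = 49f2cf79d5
  after D1: wrote 3B at 0x0d = 263849
  after D2: wrote 3B at 0x25 = f2cf79
  after D3: wrote 6B at 0x12 = c3e46c9388d8
  after D4: wrote 5B at 0x07 = 3c4c6c0049
  after D5: wrote 3B at 0x26 = e46c93
query mem[0x07]=0x3c, mem[0x12]=0xc3, mem[0x28]=0x93, mem[0x25]=0xf2, mem[0x18]=0xd5

MEM[0x07,0x12,0x28,0x25,0x18] = 3c c3 93 f2 d5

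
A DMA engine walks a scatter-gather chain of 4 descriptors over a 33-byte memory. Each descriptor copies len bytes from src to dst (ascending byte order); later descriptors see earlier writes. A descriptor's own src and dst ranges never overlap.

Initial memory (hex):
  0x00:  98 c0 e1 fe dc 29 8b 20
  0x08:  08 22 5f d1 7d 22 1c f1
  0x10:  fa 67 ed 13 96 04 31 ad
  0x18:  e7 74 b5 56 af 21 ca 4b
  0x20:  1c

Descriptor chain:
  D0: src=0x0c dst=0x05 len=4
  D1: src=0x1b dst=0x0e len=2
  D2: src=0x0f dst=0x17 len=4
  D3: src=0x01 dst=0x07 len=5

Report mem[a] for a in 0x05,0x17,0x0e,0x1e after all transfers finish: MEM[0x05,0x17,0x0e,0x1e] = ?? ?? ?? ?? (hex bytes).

[0] 0x0c->0x05 len=4 : 7d 22 1c f1
[1] 0x1b->0x0e len=2 : 56 af
[2] 0x0f->0x17 len=4 : af fa 67 ed
[3] 0x01->0x07 len=5 : c0 e1 fe dc 7d
query mem[0x05]=0x7d, mem[0x17]=0xaf, mem[0x0e]=0x56, mem[0x1e]=0xca

MEM[0x05,0x17,0x0e,0x1e] = 7d af 56 ca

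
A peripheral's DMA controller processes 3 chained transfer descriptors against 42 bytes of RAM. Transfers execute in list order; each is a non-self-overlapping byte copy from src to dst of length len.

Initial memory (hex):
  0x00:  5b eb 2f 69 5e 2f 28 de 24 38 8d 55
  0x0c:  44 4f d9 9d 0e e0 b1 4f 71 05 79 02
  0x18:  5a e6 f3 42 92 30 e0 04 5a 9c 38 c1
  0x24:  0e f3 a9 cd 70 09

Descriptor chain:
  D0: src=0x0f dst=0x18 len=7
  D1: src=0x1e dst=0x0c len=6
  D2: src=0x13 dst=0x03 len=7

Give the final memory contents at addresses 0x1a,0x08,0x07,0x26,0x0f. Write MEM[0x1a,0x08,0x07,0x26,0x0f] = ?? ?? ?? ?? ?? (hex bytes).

#0 dst[0x18+7] := {0x9d,0x0e,0xe0,0xb1,0x4f,0x71,0x05}
#1 dst[0x0c+6] := {0x05,0x04,0x5a,0x9c,0x38,0xc1}
#2 dst[0x03+7] := {0x4f,0x71,0x05,0x79,0x02,0x9d,0x0e}
query mem[0x1a]=0xe0, mem[0x08]=0x9d, mem[0x07]=0x02, mem[0x26]=0xa9, mem[0x0f]=0x9c

MEM[0x1a,0x08,0x07,0x26,0x0f] = e0 9d 02 a9 9c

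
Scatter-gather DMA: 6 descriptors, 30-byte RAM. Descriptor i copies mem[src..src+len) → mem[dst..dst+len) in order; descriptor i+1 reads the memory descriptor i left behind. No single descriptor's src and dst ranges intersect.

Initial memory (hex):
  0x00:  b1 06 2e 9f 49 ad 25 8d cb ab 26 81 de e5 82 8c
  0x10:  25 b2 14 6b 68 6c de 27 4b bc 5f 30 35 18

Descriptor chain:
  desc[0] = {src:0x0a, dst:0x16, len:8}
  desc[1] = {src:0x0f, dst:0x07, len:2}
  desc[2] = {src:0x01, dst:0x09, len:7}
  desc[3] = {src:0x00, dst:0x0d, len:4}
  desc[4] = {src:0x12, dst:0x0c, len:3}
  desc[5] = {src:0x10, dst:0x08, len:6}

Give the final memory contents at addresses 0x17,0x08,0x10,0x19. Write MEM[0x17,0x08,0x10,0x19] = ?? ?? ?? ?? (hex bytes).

MEM[0x17,0x08,0x10,0x19] = 81 9f 9f e5

D0: mem[0x16..0x1d] <- [26 81 de e5 82 8c 25 b2]
D1: mem[0x07..0x08] <- [8c 25]
D2: mem[0x09..0x0f] <- [06 2e 9f 49 ad 25 8c]
D3: mem[0x0d..0x10] <- [b1 06 2e 9f]
D4: mem[0x0c..0x0e] <- [14 6b 68]
D5: mem[0x08..0x0d] <- [9f b2 14 6b 68 6c]
query mem[0x17]=0x81, mem[0x08]=0x9f, mem[0x10]=0x9f, mem[0x19]=0xe5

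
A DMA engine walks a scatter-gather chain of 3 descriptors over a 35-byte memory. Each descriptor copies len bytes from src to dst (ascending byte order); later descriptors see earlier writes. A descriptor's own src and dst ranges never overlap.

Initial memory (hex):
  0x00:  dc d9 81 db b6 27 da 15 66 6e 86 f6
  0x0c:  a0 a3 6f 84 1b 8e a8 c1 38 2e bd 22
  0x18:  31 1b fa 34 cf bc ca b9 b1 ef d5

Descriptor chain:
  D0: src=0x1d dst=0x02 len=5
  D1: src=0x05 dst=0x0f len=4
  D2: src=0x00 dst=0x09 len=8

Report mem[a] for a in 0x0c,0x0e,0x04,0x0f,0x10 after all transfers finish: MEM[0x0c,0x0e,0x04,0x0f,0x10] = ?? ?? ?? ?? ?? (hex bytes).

MEM[0x0c,0x0e,0x04,0x0f,0x10] = ca b1 b9 ef 15

D0: mem[0x02..0x06] <- [bc ca b9 b1 ef]
D1: mem[0x0f..0x12] <- [b1 ef 15 66]
D2: mem[0x09..0x10] <- [dc d9 bc ca b9 b1 ef 15]
query mem[0x0c]=0xca, mem[0x0e]=0xb1, mem[0x04]=0xb9, mem[0x0f]=0xef, mem[0x10]=0x15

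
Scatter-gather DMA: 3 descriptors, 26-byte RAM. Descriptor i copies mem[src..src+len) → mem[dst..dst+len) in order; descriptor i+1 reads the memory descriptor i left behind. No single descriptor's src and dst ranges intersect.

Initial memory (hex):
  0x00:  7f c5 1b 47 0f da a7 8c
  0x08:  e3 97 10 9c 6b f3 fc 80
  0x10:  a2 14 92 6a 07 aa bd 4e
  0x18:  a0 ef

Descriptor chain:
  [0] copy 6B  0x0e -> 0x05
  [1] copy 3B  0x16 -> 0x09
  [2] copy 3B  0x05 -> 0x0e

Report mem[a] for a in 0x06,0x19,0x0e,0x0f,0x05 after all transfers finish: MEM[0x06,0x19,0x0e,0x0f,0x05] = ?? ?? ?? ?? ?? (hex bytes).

D0: mem[0x05..0x0a] <- [fc 80 a2 14 92 6a]
D1: mem[0x09..0x0b] <- [bd 4e a0]
D2: mem[0x0e..0x10] <- [fc 80 a2]
query mem[0x06]=0x80, mem[0x19]=0xef, mem[0x0e]=0xfc, mem[0x0f]=0x80, mem[0x05]=0xfc

MEM[0x06,0x19,0x0e,0x0f,0x05] = 80 ef fc 80 fc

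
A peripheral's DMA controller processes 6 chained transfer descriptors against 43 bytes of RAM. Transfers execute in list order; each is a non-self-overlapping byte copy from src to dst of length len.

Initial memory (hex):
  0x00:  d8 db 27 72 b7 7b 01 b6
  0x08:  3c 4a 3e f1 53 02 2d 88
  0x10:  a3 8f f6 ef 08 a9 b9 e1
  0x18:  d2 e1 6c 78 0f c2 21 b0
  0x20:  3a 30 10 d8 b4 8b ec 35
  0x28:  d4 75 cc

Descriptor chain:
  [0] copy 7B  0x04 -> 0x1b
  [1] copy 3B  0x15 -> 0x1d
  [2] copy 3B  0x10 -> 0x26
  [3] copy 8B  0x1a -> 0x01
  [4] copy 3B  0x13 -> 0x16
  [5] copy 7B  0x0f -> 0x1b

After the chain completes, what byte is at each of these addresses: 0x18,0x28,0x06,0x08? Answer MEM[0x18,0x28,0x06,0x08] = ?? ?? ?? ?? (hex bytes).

MEM[0x18,0x28,0x06,0x08] = a9 f6 e1 3e

D0: mem[0x1b..0x21] <- [b7 7b 01 b6 3c 4a 3e]
D1: mem[0x1d..0x1f] <- [a9 b9 e1]
D2: mem[0x26..0x28] <- [a3 8f f6]
D3: mem[0x01..0x08] <- [6c b7 7b a9 b9 e1 4a 3e]
D4: mem[0x16..0x18] <- [ef 08 a9]
D5: mem[0x1b..0x21] <- [88 a3 8f f6 ef 08 a9]
query mem[0x18]=0xa9, mem[0x28]=0xf6, mem[0x06]=0xe1, mem[0x08]=0x3e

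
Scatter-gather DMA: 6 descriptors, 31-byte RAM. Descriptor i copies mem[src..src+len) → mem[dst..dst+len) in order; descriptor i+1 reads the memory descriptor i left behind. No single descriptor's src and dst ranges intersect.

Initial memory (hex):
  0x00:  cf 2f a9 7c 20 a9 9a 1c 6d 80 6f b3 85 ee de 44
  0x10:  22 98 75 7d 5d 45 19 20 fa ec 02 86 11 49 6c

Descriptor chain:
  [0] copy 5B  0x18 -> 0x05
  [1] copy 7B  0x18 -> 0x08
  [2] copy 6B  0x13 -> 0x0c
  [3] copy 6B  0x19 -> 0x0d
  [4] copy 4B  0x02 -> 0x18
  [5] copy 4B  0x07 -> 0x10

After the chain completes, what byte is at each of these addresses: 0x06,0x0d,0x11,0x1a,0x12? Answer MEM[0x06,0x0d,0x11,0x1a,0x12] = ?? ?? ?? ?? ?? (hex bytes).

MEM[0x06,0x0d,0x11,0x1a,0x12] = ec ec fa 20 ec

[0] 0x18->0x05 len=5 : fa ec 02 86 11
[1] 0x18->0x08 len=7 : fa ec 02 86 11 49 6c
[2] 0x13->0x0c len=6 : 7d 5d 45 19 20 fa
[3] 0x19->0x0d len=6 : ec 02 86 11 49 6c
[4] 0x02->0x18 len=4 : a9 7c 20 fa
[5] 0x07->0x10 len=4 : 02 fa ec 02
query mem[0x06]=0xec, mem[0x0d]=0xec, mem[0x11]=0xfa, mem[0x1a]=0x20, mem[0x12]=0xec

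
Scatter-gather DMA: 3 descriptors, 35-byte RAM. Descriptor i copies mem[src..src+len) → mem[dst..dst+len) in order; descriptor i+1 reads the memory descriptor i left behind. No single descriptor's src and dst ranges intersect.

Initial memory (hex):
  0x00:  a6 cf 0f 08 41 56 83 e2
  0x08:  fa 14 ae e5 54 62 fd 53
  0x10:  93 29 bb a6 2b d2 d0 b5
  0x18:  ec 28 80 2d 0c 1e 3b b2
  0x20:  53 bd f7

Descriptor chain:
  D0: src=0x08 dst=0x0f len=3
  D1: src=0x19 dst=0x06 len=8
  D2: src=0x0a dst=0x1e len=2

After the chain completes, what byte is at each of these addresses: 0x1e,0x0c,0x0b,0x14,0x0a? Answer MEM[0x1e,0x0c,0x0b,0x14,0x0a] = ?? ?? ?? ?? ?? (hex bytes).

D0: mem[0x0f..0x11] <- [fa 14 ae]
D1: mem[0x06..0x0d] <- [28 80 2d 0c 1e 3b b2 53]
D2: mem[0x1e..0x1f] <- [1e 3b]
query mem[0x1e]=0x1e, mem[0x0c]=0xb2, mem[0x0b]=0x3b, mem[0x14]=0x2b, mem[0x0a]=0x1e

MEM[0x1e,0x0c,0x0b,0x14,0x0a] = 1e b2 3b 2b 1e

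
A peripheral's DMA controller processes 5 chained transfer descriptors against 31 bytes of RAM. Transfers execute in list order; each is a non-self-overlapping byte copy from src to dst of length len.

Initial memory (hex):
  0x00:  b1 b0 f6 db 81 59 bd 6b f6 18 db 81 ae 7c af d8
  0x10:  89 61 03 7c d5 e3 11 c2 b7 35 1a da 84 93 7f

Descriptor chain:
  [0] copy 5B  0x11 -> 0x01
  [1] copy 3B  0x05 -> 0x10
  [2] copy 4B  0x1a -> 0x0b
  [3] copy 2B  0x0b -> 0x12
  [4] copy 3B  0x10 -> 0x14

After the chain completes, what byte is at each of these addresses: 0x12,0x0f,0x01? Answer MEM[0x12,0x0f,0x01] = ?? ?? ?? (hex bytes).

#0 dst[0x01+5] := {0x61,0x03,0x7c,0xd5,0xe3}
#1 dst[0x10+3] := {0xe3,0xbd,0x6b}
#2 dst[0x0b+4] := {0x1a,0xda,0x84,0x93}
#3 dst[0x12+2] := {0x1a,0xda}
#4 dst[0x14+3] := {0xe3,0xbd,0x1a}
query mem[0x12]=0x1a, mem[0x0f]=0xd8, mem[0x01]=0x61

MEM[0x12,0x0f,0x01] = 1a d8 61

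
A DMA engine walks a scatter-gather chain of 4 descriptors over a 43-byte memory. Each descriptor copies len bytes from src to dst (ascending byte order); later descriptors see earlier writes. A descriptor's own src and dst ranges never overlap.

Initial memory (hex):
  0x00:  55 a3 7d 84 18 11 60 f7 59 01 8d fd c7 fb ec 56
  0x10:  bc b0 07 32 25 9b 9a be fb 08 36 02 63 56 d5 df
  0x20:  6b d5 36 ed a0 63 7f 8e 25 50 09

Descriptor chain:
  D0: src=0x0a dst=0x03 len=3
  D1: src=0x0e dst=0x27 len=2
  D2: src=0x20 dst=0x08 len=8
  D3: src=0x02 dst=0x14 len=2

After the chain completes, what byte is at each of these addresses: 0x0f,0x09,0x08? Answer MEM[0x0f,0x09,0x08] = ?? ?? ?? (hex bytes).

  after D0: wrote 3B at 0x03 = 8dfdc7
  after D1: wrote 2B at 0x27 = ec56
  after D2: wrote 8B at 0x08 = 6bd536eda0637fec
  after D3: wrote 2B at 0x14 = 7d8d
query mem[0x0f]=0xec, mem[0x09]=0xd5, mem[0x08]=0x6b

MEM[0x0f,0x09,0x08] = ec d5 6b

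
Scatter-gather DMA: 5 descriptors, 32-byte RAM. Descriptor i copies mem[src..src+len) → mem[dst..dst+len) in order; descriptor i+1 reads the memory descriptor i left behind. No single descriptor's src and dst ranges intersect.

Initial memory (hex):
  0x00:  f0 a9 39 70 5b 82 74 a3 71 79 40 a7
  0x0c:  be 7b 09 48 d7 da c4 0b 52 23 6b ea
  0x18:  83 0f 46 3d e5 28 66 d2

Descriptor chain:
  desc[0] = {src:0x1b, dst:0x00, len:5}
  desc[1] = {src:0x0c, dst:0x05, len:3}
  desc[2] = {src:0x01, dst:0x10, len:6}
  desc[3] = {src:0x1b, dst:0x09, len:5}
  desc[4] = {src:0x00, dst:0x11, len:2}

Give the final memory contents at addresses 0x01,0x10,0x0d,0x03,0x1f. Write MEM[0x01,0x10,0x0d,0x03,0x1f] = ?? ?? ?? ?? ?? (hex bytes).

D0: mem[0x00..0x04] <- [3d e5 28 66 d2]
D1: mem[0x05..0x07] <- [be 7b 09]
D2: mem[0x10..0x15] <- [e5 28 66 d2 be 7b]
D3: mem[0x09..0x0d] <- [3d e5 28 66 d2]
D4: mem[0x11..0x12] <- [3d e5]
query mem[0x01]=0xe5, mem[0x10]=0xe5, mem[0x0d]=0xd2, mem[0x03]=0x66, mem[0x1f]=0xd2

MEM[0x01,0x10,0x0d,0x03,0x1f] = e5 e5 d2 66 d2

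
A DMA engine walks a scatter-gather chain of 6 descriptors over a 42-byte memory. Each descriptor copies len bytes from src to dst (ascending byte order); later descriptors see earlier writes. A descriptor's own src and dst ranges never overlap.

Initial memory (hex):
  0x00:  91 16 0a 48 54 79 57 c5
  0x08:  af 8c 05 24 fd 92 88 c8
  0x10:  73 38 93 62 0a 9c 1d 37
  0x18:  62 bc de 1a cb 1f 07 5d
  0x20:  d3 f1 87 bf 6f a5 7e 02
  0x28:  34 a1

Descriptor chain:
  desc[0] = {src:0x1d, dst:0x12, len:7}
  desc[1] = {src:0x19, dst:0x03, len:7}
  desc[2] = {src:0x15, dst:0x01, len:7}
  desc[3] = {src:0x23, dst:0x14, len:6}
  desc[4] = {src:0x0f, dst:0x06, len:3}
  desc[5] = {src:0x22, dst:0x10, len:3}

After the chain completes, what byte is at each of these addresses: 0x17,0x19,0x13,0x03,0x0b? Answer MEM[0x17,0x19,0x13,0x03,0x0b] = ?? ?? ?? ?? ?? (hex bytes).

  after D0: wrote 7B at 0x12 = 1f075dd3f187bf
  after D1: wrote 7B at 0x03 = bcde1acb1f075d
  after D2: wrote 7B at 0x01 = d3f187bfbcde1a
  after D3: wrote 6B at 0x14 = bf6fa57e0234
  after D4: wrote 3B at 0x06 = c87338
  after D5: wrote 3B at 0x10 = 87bf6f
query mem[0x17]=0x7e, mem[0x19]=0x34, mem[0x13]=0x07, mem[0x03]=0x87, mem[0x0b]=0x24

MEM[0x17,0x19,0x13,0x03,0x0b] = 7e 34 07 87 24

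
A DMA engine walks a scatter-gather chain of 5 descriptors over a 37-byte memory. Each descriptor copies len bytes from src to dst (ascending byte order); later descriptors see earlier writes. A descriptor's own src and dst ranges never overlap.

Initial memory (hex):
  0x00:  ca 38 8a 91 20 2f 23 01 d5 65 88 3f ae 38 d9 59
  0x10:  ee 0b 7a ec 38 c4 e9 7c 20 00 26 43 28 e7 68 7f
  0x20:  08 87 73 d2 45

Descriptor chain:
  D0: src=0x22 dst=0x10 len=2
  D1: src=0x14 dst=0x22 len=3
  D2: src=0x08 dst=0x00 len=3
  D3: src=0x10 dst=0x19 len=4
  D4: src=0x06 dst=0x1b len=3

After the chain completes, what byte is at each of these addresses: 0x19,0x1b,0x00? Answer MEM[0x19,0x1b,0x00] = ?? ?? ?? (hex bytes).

MEM[0x19,0x1b,0x00] = 73 23 d5

D0: mem[0x10..0x11] <- [73 d2]
D1: mem[0x22..0x24] <- [38 c4 e9]
D2: mem[0x00..0x02] <- [d5 65 88]
D3: mem[0x19..0x1c] <- [73 d2 7a ec]
D4: mem[0x1b..0x1d] <- [23 01 d5]
query mem[0x19]=0x73, mem[0x1b]=0x23, mem[0x00]=0xd5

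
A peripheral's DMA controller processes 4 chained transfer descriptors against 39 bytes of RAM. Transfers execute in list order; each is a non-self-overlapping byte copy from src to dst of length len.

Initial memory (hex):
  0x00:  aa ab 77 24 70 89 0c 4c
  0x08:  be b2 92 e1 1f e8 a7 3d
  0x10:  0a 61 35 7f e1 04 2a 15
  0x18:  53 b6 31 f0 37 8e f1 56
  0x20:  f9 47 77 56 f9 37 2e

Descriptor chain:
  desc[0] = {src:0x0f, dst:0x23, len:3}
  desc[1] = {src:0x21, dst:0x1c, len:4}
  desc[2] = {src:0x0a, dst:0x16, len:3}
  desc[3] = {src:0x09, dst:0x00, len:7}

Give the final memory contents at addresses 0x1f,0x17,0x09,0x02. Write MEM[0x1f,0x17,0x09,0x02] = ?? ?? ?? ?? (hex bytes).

#0 dst[0x23+3] := {0x3d,0x0a,0x61}
#1 dst[0x1c+4] := {0x47,0x77,0x3d,0x0a}
#2 dst[0x16+3] := {0x92,0xe1,0x1f}
#3 dst[0x00+7] := {0xb2,0x92,0xe1,0x1f,0xe8,0xa7,0x3d}
query mem[0x1f]=0x0a, mem[0x17]=0xe1, mem[0x09]=0xb2, mem[0x02]=0xe1

MEM[0x1f,0x17,0x09,0x02] = 0a e1 b2 e1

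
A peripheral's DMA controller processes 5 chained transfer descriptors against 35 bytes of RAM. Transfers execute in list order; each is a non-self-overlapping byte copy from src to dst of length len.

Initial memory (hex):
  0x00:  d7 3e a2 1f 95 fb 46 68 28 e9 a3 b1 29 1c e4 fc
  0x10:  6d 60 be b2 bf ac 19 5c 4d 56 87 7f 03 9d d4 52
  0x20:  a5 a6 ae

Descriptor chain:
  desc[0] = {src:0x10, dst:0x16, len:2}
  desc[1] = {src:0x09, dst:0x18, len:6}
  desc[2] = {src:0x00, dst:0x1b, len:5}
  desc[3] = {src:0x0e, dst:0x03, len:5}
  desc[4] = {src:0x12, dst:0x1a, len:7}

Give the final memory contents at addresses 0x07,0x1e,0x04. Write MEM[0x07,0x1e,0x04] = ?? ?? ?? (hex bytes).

MEM[0x07,0x1e,0x04] = be 6d fc

  after D0: wrote 2B at 0x16 = 6d60
  after D1: wrote 6B at 0x18 = e9a3b1291ce4
  after D2: wrote 5B at 0x1b = d73ea21f95
  after D3: wrote 5B at 0x03 = e4fc6d60be
  after D4: wrote 7B at 0x1a = beb2bfac6d60e9
query mem[0x07]=0xbe, mem[0x1e]=0x6d, mem[0x04]=0xfc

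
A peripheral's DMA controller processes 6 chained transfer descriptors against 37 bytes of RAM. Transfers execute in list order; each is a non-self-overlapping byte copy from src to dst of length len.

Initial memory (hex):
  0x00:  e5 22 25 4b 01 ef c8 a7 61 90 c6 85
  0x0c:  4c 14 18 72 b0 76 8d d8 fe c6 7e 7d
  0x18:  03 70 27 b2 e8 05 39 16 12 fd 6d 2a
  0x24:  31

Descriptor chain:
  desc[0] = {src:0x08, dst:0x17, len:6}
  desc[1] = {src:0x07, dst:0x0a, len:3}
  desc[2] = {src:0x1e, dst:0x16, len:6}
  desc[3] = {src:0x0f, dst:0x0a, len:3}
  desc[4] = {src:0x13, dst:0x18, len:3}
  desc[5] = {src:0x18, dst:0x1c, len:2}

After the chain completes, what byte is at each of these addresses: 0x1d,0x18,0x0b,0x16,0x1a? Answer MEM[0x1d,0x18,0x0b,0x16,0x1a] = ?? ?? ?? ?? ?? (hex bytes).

[0] 0x08->0x17 len=6 : 61 90 c6 85 4c 14
[1] 0x07->0x0a len=3 : a7 61 90
[2] 0x1e->0x16 len=6 : 39 16 12 fd 6d 2a
[3] 0x0f->0x0a len=3 : 72 b0 76
[4] 0x13->0x18 len=3 : d8 fe c6
[5] 0x18->0x1c len=2 : d8 fe
query mem[0x1d]=0xfe, mem[0x18]=0xd8, mem[0x0b]=0xb0, mem[0x16]=0x39, mem[0x1a]=0xc6

MEM[0x1d,0x18,0x0b,0x16,0x1a] = fe d8 b0 39 c6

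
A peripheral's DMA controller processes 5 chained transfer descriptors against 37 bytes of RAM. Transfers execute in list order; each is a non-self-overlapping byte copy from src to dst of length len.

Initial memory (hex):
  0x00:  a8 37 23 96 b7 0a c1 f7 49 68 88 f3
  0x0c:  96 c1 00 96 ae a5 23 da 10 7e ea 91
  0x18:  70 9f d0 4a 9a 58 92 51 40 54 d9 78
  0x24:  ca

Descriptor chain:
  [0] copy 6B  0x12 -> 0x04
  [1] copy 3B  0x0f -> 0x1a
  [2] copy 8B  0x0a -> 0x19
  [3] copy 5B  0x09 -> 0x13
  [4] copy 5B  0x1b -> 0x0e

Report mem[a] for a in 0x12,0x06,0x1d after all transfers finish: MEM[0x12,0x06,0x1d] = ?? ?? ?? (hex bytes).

MEM[0x12,0x06,0x1d] = ae 10 00

[0] 0x12->0x04 len=6 : 23 da 10 7e ea 91
[1] 0x0f->0x1a len=3 : 96 ae a5
[2] 0x0a->0x19 len=8 : 88 f3 96 c1 00 96 ae a5
[3] 0x09->0x13 len=5 : 91 88 f3 96 c1
[4] 0x1b->0x0e len=5 : 96 c1 00 96 ae
query mem[0x12]=0xae, mem[0x06]=0x10, mem[0x1d]=0x00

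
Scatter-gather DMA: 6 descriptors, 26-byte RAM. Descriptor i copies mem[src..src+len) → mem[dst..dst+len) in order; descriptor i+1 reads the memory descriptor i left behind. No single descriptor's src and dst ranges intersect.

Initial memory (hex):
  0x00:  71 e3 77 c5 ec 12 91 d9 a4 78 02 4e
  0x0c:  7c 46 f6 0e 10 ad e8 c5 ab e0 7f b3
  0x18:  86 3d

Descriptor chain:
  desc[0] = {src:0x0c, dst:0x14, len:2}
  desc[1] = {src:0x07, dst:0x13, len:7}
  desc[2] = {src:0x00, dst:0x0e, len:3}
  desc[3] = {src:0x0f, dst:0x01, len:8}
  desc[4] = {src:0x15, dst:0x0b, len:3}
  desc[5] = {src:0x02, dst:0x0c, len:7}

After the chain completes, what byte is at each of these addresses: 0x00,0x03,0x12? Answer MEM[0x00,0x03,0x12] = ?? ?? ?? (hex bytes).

MEM[0x00,0x03,0x12] = 71 ad 02

[0] 0x0c->0x14 len=2 : 7c 46
[1] 0x07->0x13 len=7 : d9 a4 78 02 4e 7c 46
[2] 0x00->0x0e len=3 : 71 e3 77
[3] 0x0f->0x01 len=8 : e3 77 ad e8 d9 a4 78 02
[4] 0x15->0x0b len=3 : 78 02 4e
[5] 0x02->0x0c len=7 : 77 ad e8 d9 a4 78 02
query mem[0x00]=0x71, mem[0x03]=0xad, mem[0x12]=0x02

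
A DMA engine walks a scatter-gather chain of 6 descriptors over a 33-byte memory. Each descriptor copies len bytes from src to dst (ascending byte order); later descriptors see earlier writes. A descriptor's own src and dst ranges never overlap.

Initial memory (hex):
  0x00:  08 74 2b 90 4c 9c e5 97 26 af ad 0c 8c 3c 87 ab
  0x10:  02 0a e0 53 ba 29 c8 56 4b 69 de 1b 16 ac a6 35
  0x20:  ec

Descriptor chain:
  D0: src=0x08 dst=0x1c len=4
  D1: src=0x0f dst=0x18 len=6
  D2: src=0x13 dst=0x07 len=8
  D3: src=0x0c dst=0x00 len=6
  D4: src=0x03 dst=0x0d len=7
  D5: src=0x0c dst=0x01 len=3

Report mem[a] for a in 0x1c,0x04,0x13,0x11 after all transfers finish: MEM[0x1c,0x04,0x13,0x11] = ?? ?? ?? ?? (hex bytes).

D0: mem[0x1c..0x1f] <- [26 af ad 0c]
D1: mem[0x18..0x1d] <- [ab 02 0a e0 53 ba]
D2: mem[0x07..0x0e] <- [53 ba 29 c8 56 ab 02 0a]
D3: mem[0x00..0x05] <- [ab 02 0a ab 02 0a]
D4: mem[0x0d..0x13] <- [ab 02 0a e5 53 ba 29]
D5: mem[0x01..0x03] <- [ab ab 02]
query mem[0x1c]=0x53, mem[0x04]=0x02, mem[0x13]=0x29, mem[0x11]=0x53

MEM[0x1c,0x04,0x13,0x11] = 53 02 29 53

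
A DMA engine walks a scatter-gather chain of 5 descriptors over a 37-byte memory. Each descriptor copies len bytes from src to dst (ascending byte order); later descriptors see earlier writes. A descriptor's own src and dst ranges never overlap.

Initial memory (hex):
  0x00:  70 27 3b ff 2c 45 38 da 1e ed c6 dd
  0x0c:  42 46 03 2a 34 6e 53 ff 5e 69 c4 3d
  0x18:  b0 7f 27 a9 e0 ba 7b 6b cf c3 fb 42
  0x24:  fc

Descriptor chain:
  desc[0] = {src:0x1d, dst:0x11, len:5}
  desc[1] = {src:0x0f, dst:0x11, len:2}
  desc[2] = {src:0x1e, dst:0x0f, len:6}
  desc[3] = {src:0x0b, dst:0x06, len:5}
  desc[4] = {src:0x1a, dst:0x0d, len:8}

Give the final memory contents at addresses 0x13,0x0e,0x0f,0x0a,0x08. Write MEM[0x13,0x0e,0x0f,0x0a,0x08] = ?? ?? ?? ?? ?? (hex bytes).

MEM[0x13,0x0e,0x0f,0x0a,0x08] = cf a9 e0 7b 46

[0] 0x1d->0x11 len=5 : ba 7b 6b cf c3
[1] 0x0f->0x11 len=2 : 2a 34
[2] 0x1e->0x0f len=6 : 7b 6b cf c3 fb 42
[3] 0x0b->0x06 len=5 : dd 42 46 03 7b
[4] 0x1a->0x0d len=8 : 27 a9 e0 ba 7b 6b cf c3
query mem[0x13]=0xcf, mem[0x0e]=0xa9, mem[0x0f]=0xe0, mem[0x0a]=0x7b, mem[0x08]=0x46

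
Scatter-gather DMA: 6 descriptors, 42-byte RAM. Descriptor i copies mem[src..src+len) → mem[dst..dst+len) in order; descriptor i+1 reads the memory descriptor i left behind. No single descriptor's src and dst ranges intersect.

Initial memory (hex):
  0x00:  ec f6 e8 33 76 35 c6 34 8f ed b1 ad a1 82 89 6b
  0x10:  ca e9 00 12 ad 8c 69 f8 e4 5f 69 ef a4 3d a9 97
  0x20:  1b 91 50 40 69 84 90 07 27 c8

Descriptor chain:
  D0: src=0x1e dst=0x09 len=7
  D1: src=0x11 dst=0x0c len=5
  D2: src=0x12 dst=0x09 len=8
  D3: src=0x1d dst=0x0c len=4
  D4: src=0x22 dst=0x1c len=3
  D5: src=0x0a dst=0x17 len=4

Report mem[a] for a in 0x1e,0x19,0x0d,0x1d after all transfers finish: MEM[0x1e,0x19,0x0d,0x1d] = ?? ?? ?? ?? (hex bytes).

MEM[0x1e,0x19,0x0d,0x1d] = 69 3d a9 40

D0: mem[0x09..0x0f] <- [a9 97 1b 91 50 40 69]
D1: mem[0x0c..0x10] <- [e9 00 12 ad 8c]
D2: mem[0x09..0x10] <- [00 12 ad 8c 69 f8 e4 5f]
D3: mem[0x0c..0x0f] <- [3d a9 97 1b]
D4: mem[0x1c..0x1e] <- [50 40 69]
D5: mem[0x17..0x1a] <- [12 ad 3d a9]
query mem[0x1e]=0x69, mem[0x19]=0x3d, mem[0x0d]=0xa9, mem[0x1d]=0x40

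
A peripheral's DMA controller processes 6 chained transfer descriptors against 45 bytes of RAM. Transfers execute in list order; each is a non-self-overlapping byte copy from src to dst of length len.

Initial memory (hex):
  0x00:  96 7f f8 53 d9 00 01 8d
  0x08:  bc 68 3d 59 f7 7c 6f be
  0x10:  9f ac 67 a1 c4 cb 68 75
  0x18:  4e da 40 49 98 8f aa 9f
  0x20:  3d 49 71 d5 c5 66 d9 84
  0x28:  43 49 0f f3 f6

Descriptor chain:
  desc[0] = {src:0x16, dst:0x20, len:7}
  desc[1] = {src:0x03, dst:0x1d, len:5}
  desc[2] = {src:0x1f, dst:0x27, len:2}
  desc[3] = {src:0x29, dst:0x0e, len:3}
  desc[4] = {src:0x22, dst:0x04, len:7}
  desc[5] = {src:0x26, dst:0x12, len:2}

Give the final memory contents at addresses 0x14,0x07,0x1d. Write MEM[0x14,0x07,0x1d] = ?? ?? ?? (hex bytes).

  after D0: wrote 7B at 0x20 = 68754eda404998
  after D1: wrote 5B at 0x1d = 53d900018d
  after D2: wrote 2B at 0x27 = 0001
  after D3: wrote 3B at 0x0e = 490ff3
  after D4: wrote 7B at 0x04 = 4eda4049980001
  after D5: wrote 2B at 0x12 = 9800
query mem[0x14]=0xc4, mem[0x07]=0x49, mem[0x1d]=0x53

MEM[0x14,0x07,0x1d] = c4 49 53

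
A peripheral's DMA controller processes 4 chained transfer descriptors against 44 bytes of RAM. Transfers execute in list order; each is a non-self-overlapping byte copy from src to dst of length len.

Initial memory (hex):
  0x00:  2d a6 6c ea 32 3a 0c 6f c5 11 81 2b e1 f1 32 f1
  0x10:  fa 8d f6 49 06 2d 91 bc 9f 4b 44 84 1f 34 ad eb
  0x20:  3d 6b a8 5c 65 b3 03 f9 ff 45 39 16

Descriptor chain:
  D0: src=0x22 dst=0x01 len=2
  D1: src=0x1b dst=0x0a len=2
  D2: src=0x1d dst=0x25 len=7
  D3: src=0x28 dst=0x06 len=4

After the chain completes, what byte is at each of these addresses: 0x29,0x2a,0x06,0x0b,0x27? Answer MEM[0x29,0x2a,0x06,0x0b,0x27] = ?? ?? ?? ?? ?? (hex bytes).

[0] 0x22->0x01 len=2 : a8 5c
[1] 0x1b->0x0a len=2 : 84 1f
[2] 0x1d->0x25 len=7 : 34 ad eb 3d 6b a8 5c
[3] 0x28->0x06 len=4 : 3d 6b a8 5c
query mem[0x29]=0x6b, mem[0x2a]=0xa8, mem[0x06]=0x3d, mem[0x0b]=0x1f, mem[0x27]=0xeb

MEM[0x29,0x2a,0x06,0x0b,0x27] = 6b a8 3d 1f eb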